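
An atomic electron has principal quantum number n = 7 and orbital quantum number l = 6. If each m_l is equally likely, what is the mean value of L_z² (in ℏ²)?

⟨L_z²⟩ = 14 ℏ²

m_l runs from −6 to 6, i.e. {-6, -5, -4, -3, -2, -1, 0, 1, 2, 3, 4, 5, 6}.
Average of L_z² over 13 states: 182/13 ℏ² = 14 ℏ².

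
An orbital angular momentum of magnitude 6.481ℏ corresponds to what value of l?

(|L|/ℏ)² = l(l+1) = 42.
Solving: l = 6.

l = 6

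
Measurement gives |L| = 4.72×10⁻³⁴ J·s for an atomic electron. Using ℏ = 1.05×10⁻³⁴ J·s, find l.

Dividing by ℏ: |L|/ℏ ≈ 4.495.
Set l(l+1) = 20.21; the integer solution is l = 4.

l = 4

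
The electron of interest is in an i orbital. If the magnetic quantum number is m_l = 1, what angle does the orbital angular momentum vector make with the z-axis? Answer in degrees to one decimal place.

θ ≈ 81.1°

An i state has l = 6.
|L| = √(l(l+1)) ℏ = √42 ℏ.
L_z = m_l ℏ = 1ℏ.
cos θ = L_z/|L| = 1/√42, so θ ≈ 81.1°.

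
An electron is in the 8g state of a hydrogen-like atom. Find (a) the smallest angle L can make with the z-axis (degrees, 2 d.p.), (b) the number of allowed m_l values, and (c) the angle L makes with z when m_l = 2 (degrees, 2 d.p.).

θ_min ≈ 26.57°; 9 values; θ(m_l=2) ≈ 63.43°

The 8g subshell has l = 4.
cos θ_min = 4/√20, so θ_min ≈ 26.57°.
There are 2l+1 = 9 values of m_l.
For m_l = 2: cos θ = 2/√20, θ ≈ 63.43°.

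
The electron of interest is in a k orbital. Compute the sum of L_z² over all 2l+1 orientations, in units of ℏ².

Σ(L_z)² = 280 ℏ²

For a k orbital, l = 7.
The allowed m_l values are -7, -6, -5, -4, -3, -2, -1, 0, 1, 2, 3, 4, 5, 6, 7.
Σ m_l² = l(l+1)(2l+1)/3 = 7·8·15/3 = 280.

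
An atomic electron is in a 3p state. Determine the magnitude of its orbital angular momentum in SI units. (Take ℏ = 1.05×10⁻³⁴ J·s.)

The 3p subshell has l = 1.
|L| = ℏ√(l(l+1)) = ℏ√(1·2) = √2 ℏ
Numerically, |L| = 1.414 × (1.05×10⁻³⁴ J·s) = 1.48×10⁻³⁴ J·s.

|L| = 1.48×10⁻³⁴ J·s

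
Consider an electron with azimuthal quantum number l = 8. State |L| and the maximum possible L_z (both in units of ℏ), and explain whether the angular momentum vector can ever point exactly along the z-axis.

No: L_z,max = 8ℏ < |L| = 6√2 ℏ ≈ 8.485ℏ

|L| = 6√2 ℏ ≈ 8.4853ℏ, while L_z,max = lℏ = 8ℏ.
Since |L| > L_z,max, the vector can never point exactly along z; the closest it comes is θ_min = arccos(8/√72) ≈ 19.5°.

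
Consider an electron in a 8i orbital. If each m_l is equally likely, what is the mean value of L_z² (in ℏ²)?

⟨L_z²⟩ = 14 ℏ²

The 8i subshell has l = 6.
m_l ∈ {-6, -5, -4, -3, -2, -1, 0, 1, 2, 3, 4, 5, 6}.
⟨L_z²⟩ = ℏ²·l(l+1)/3 = 14ℏ².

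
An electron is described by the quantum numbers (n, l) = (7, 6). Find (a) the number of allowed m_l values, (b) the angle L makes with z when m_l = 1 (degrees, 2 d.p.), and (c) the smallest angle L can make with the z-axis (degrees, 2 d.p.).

There are 2l+1 = 13 values of m_l.
For m_l = 1: cos θ = 1/√42, θ ≈ 81.12°.
cos θ_min = 6/√42, so θ_min ≈ 22.21°.

13 values; θ(m_l=1) ≈ 81.12°; θ_min ≈ 22.21°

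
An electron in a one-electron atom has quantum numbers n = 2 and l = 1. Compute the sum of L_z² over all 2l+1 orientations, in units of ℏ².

Σ(L_z)² = 2 ℏ²

m_l runs from −1 to 1, i.e. {-1, 0, 1}.
Σ m_l² = l(l+1)(2l+1)/3 = 1·2·3/3 = 2.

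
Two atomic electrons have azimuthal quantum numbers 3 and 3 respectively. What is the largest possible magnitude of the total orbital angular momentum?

|L_tot|_max = √42 ℏ ≈ 6.481ℏ

L runs from |3 − 3| = 0 to 3 + 3 = 6.
So L can be 0, 1, 2, 3, 4, 5, 6.
The largest magnitude corresponds to L = 6: |L_tot| = ℏ√(6·7) = √42 ℏ.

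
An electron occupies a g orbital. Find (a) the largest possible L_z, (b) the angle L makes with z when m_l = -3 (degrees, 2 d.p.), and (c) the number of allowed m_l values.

L_z,max = 4ℏ; θ(m_l=-3) ≈ 132.13°; 9 values

The letter g corresponds to l = 4.
L_z,max = lℏ = 4ℏ.
For m_l = -3: cos θ = -3/√20, θ ≈ 132.13°.
There are 2l+1 = 9 values of m_l.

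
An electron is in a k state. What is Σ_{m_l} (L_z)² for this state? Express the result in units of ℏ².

Σ(L_z)² = 280 ℏ²

The letter k corresponds to l = 7.
m_l runs from −7 to 7, i.e. {-7, -6, -5, -4, -3, -2, -1, 0, 1, 2, 3, 4, 5, 6, 7}.
Summing m² from −7 to 7: Σ m_l² = 280.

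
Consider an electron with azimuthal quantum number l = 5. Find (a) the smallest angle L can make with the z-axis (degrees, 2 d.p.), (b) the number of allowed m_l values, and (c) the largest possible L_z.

cos θ_min = 5/√30, so θ_min ≈ 24.09°.
There are 2l+1 = 11 values of m_l.
L_z,max = lℏ = 5ℏ.

θ_min ≈ 24.09°; 11 values; L_z,max = 5ℏ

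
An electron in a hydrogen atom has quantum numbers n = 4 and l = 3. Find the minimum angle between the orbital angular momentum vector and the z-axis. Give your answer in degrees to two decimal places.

|L|² = l(l+1)ℏ² = 12ℏ², so |L| = 2√3 ℏ.
The smallest angle corresponds to the largest L_z, i.e. m_l = l = 3, giving L_z = 3ℏ.
cos θ_min = 3/√12, so θ_min ≈ 30.00°.

θ_min ≈ 30.00°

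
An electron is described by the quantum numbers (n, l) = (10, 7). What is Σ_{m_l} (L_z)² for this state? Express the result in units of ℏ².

m_l ∈ {-7, -6, -5, -4, -3, -2, -1, 0, 1, 2, 3, 4, 5, 6, 7}.
Σ m_l² = l(l+1)(2l+1)/3 = 7·8·15/3 = 280.

Σ(L_z)² = 280 ℏ²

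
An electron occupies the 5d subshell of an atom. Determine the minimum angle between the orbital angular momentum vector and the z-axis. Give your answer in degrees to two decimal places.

For 5d, l = 2.
|L|² = l(l+1)ℏ² = 6ℏ², so |L| = √6 ℏ.
The smallest angle corresponds to the largest L_z, i.e. m_l = l = 2, giving L_z = 2ℏ.
cos θ_min = 2/√6, so θ_min ≈ 35.26°.

θ_min ≈ 35.26°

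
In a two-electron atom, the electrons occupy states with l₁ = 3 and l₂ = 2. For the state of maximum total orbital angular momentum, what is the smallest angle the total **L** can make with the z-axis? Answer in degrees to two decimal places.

θ_min ≈ 24.09°

L runs from |3 − 2| = 1 to 3 + 2 = 5.
L ∈ {1, 2, 3, 4, 5}.
The maximum is L = 5, with |L_tot| = ℏ√(5·6) = √30 ℏ.
The minimum angle with z is arccos(5/√30) ≈ 24.09°.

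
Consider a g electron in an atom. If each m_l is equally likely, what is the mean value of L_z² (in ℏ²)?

⟨L_z²⟩ = 6.667 ℏ²

A g state has l = 4.
The allowed m_l values are -4, -3, -2, -1, 0, 1, 2, 3, 4.
Average of L_z² over 9 states: 60/9 ℏ² = 6.667 ℏ².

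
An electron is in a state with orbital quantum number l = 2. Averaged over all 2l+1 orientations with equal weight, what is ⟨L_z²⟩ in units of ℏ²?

The allowed m_l values are -2, -1, 0, 1, 2.
⟨L_z²⟩ = ℏ²·l(l+1)/3 = 2ℏ².

⟨L_z²⟩ = 2 ℏ²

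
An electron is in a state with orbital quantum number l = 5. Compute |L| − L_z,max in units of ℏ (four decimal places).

|L| = √30 ℏ ≈ 5.4772ℏ, while L_z,max = lℏ = 5ℏ.
The difference is (√30 − 5)ℏ ≈ 0.4772ℏ.

|L| − L_z,max ≈ 0.4772ℏ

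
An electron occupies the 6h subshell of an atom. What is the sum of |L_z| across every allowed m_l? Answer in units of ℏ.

Σ|L_z| = 30 ℏ

The 6h subshell has l = 5.
The allowed m_l values are -5, -4, -3, -2, -1, 0, 1, 2, 3, 4, 5.
Σ|m_l| = l(l+1) = 30.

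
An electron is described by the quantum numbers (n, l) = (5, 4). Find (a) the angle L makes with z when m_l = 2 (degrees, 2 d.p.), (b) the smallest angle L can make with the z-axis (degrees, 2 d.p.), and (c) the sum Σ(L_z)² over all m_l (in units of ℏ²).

θ(m_l=2) ≈ 63.43°; θ_min ≈ 26.57°; Σ(L_z)² = 60 ℏ²

For m_l = 2: cos θ = 2/√20, θ ≈ 63.43°.
cos θ_min = 4/√20, so θ_min ≈ 26.57°.
Σ m_l² = 60, so Σ(L_z)² = 60 ℏ².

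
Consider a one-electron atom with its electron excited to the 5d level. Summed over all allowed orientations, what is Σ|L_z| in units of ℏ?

Σ|L_z| = 6 ℏ

The 5d level has l = 2.
The allowed m_l values are -2, -1, 0, 1, 2.
Σ|m_l| = 2(1+2+…+2) = 6.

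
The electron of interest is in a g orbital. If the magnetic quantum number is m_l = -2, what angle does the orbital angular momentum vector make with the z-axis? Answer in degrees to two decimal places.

The letter g corresponds to l = 4.
|L| = ℏ√(l(l+1)) = 2√5 ℏ.
L_z = m_l ℏ = −2ℏ.
cos θ = L_z/|L| = -2/√20, so θ ≈ 116.57°.

θ ≈ 116.57°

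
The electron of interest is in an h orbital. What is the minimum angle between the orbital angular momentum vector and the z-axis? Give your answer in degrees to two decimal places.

An h state has l = 5.
|L| = ℏ√(l(l+1)) = √30 ℏ.
The smallest angle corresponds to the largest L_z, i.e. m_l = l = 5, giving L_z = 5ℏ.
cos θ_min = 5/√30, so θ_min ≈ 24.09°.

θ_min ≈ 24.09°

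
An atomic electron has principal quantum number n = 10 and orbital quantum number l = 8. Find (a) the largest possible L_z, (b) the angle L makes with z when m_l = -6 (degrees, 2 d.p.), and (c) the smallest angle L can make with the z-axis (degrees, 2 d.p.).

L_z,max = lℏ = 8ℏ.
For m_l = -6: cos θ = -6/√72, θ ≈ 135.00°.
cos θ_min = 8/√72, so θ_min ≈ 19.47°.

L_z,max = 8ℏ; θ(m_l=-6) ≈ 135.00°; θ_min ≈ 19.47°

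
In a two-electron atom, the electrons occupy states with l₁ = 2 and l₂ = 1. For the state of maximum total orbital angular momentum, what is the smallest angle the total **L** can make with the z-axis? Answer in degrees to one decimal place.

θ_min ≈ 30.0°

By the triangle rule, |l₁ − l₂| ≤ L ≤ l₁ + l₂.
So L can be 1, 2, 3.
The maximum is L = 3, with |L_tot| = ℏ√(3·4) = 2√3 ℏ.
The minimum angle with z is arccos(3/√12) ≈ 30.0°.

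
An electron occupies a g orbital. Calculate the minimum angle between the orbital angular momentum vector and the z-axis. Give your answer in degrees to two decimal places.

For a g orbital, l = 4.
|L|² = l(l+1)ℏ² = 20ℏ², so |L| = 2√5 ℏ.
The smallest angle corresponds to the largest L_z, i.e. m_l = l = 4, giving L_z = 4ℏ.
cos θ_min = 4/√20, so θ_min ≈ 26.57°.

θ_min ≈ 26.57°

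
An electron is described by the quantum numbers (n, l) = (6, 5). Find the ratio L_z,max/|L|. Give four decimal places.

|L| = √30 ℏ ≈ 5.4772ℏ, while L_z,max = lℏ = 5ℏ.
L_z,max/|L| = 5/√30 = 0.9129.

L_z,max/|L| = 0.9129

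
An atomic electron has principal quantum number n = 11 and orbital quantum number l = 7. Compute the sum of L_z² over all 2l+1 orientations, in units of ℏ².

Σ(L_z)² = 280 ℏ²

m_l runs from −7 to 7, i.e. {-7, -6, -5, -4, -3, -2, -1, 0, 1, 2, 3, 4, 5, 6, 7}.
Σ m_l² = l(l+1)(2l+1)/3 = 7·8·15/3 = 280.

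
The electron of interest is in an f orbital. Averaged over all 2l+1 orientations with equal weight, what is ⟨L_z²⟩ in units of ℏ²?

⟨L_z²⟩ = 4 ℏ²

For an f orbital, l = 3.
m_l runs from −3 to 3, i.e. {-3, -2, -1, 0, 1, 2, 3}.
⟨L_z²⟩ = ℏ²·(Σ m_l²)/(2l+1) = ℏ²·28/7 = 4ℏ².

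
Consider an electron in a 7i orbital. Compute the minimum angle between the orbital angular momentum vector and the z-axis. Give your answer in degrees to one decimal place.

θ_min ≈ 22.2°

7i means n = 7, l = 6.
|L| = √(l(l+1)) ℏ = √42 ℏ.
The smallest angle corresponds to the largest L_z, i.e. m_l = l = 6, giving L_z = 6ℏ.
cos θ_min = 6/√42, so θ_min ≈ 22.2°.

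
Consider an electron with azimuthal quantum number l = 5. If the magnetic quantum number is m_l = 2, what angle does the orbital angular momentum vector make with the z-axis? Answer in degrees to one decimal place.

|L| = √(l(l+1)) ℏ = √30 ℏ.
L_z = m_l ℏ = 2ℏ.
cos θ = L_z/|L| = 2/√30, so θ ≈ 68.6°.

θ ≈ 68.6°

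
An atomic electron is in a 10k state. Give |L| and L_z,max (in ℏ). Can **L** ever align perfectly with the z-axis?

No: L_z,max = 7ℏ < |L| = 2√14 ℏ ≈ 7.483ℏ

10k means n = 10, l = 7.
|L| = 2√14 ℏ ≈ 7.4833ℏ, while L_z,max = lℏ = 7ℏ.
Since |L| > L_z,max, the vector can never point exactly along z; the closest it comes is θ_min = arccos(7/√56) ≈ 20.7°.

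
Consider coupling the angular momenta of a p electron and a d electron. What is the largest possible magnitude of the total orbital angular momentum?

|L_tot|_max = 2√3 ℏ ≈ 3.464ℏ

L runs from |1 − 2| = 1 to 1 + 2 = 3.
L ∈ {1, 2, 3}.
The largest magnitude corresponds to L = 3: |L_tot| = ℏ√(3·4) = 2√3 ℏ.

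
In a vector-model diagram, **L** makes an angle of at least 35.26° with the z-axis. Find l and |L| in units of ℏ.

l = 2, |L| = √6 ℏ ≈ 2.449ℏ

At minimum angle, m_l = l, so cos θ = l/√(l(l+1)); cos²θ = l/(l+1) = 0.6667.
Thus l = 0.6667/(1 − 0.6667) ≈ 2.
Then |L| = ℏ√(2·3) = √6 ℏ.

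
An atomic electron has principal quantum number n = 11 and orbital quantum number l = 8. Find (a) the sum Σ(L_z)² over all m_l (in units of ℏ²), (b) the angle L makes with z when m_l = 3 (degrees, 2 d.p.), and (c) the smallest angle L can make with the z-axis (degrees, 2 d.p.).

Σ m_l² = 408, so Σ(L_z)² = 408 ℏ².
For m_l = 3: cos θ = 3/√72, θ ≈ 69.30°.
cos θ_min = 8/√72, so θ_min ≈ 19.47°.

Σ(L_z)² = 408 ℏ²; θ(m_l=3) ≈ 69.30°; θ_min ≈ 19.47°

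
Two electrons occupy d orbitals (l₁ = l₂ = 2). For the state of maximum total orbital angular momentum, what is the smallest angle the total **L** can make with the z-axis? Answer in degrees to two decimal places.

θ_min ≈ 26.57°

By the triangle rule, |l₁ − l₂| ≤ L ≤ l₁ + l₂.
Allowed values: L = 0, 1, 2, 3, 4.
The maximum is L = 4, with |L_tot| = ℏ√(4·5) = 2√5 ℏ.
The minimum angle with z is arccos(4/√20) ≈ 26.57°.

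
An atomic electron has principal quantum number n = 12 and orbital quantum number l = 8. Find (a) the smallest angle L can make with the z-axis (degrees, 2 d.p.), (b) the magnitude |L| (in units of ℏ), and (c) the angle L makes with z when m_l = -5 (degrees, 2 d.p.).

θ_min ≈ 19.47°; |L| = 6√2 ℏ ≈ 8.485ℏ; θ(m_l=-5) ≈ 126.10°

cos θ_min = 8/√72, so θ_min ≈ 19.47°.
|L| = ℏ√(8·9) = 6√2 ℏ ≈ 8.485ℏ.
For m_l = -5: cos θ = -5/√72, θ ≈ 126.10°.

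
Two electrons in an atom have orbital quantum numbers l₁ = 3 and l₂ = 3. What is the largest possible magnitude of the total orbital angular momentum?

|L_tot|_max = √42 ℏ ≈ 6.481ℏ

Angular momentum addition gives L = |l₁ − l₂|, …, l₁ + l₂.
Allowed values: L = 0, 1, 2, 3, 4, 5, 6.
The largest magnitude corresponds to L = 6: |L_tot| = ℏ√(6·7) = √42 ℏ.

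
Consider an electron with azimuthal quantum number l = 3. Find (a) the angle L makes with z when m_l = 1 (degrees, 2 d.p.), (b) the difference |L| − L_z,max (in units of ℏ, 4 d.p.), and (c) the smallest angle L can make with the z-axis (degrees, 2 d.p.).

θ(m_l=1) ≈ 73.22°; |L|−L_z,max ≈ 0.4641ℏ; θ_min ≈ 30.00°

For m_l = 1: cos θ = 1/√12, θ ≈ 73.22°.
|L| − L_z,max = (2√3 − 3)ℏ ≈ 0.4641ℏ.
cos θ_min = 3/√12, so θ_min ≈ 30.00°.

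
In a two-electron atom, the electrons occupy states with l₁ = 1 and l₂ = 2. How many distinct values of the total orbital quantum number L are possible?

By the triangle rule, |l₁ − l₂| ≤ L ≤ l₁ + l₂.
So L can be 1, 2, 3.
That is 3 values.

3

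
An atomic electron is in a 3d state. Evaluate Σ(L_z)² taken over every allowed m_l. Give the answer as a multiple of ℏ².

Σ(L_z)² = 10 ℏ²

For 3d, l = 2.
m_l ∈ {-2, -1, 0, 1, 2}.
Summing m² from −2 to 2: Σ m_l² = 10.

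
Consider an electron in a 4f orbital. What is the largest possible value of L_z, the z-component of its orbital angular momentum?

L_z,max = 3ℏ

4f means n = 4, l = 3.
L_z = m_l ℏ with m_l ∈ {−3, …, 3}; the maximum is m_l = 3.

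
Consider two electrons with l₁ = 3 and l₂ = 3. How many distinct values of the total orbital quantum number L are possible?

By the triangle rule, |l₁ − l₂| ≤ L ≤ l₁ + l₂.
Allowed values: L = 0, 1, 2, 3, 4, 5, 6.
That is 7 values.

7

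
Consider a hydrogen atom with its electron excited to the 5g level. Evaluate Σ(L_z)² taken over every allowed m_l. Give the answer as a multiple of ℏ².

Σ(L_z)² = 60 ℏ²

The 5g level has l = 4.
m_l runs from −4 to 4, i.e. {-4, -3, -2, -1, 0, 1, 2, 3, 4}.
Summing m² from −4 to 4: Σ m_l² = 60.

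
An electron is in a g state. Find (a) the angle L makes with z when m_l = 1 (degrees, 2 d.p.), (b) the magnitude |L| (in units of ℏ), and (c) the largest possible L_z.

θ(m_l=1) ≈ 77.08°; |L| = 2√5 ℏ ≈ 4.472ℏ; L_z,max = 4ℏ

The letter g corresponds to l = 4.
For m_l = 1: cos θ = 1/√20, θ ≈ 77.08°.
|L| = ℏ√(4·5) = 2√5 ℏ ≈ 4.472ℏ.
L_z,max = lℏ = 4ℏ.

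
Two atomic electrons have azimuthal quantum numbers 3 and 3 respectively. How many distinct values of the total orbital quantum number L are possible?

The total orbital quantum number L ranges from |l₁ − l₂| to l₁ + l₂ in integer steps.
Allowed values: L = 0, 1, 2, 3, 4, 5, 6.
That is 7 values.

7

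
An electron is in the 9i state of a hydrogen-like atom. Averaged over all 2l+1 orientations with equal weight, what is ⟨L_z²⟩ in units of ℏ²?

⟨L_z²⟩ = 14 ℏ²

9i means n = 9, l = 6.
The allowed m_l values are -6, -5, -4, -3, -2, -1, 0, 1, 2, 3, 4, 5, 6.
Average of L_z² over 13 states: 182/13 ℏ² = 14 ℏ².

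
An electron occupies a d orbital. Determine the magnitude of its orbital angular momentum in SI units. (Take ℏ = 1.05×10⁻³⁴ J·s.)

|L| = 2.57×10⁻³⁴ J·s

A d state has l = 2.
|L| = ℏ√(l(l+1)) = ℏ√(2·3) = √6 ℏ
Numerically, |L| = 2.449 × (1.05×10⁻³⁴ J·s) = 2.57×10⁻³⁴ J·s.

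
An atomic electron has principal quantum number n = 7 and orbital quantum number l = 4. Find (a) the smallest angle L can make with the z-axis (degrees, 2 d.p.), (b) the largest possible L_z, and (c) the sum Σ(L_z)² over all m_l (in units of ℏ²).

θ_min ≈ 26.57°; L_z,max = 4ℏ; Σ(L_z)² = 60 ℏ²

cos θ_min = 4/√20, so θ_min ≈ 26.57°.
L_z,max = lℏ = 4ℏ.
Σ m_l² = 60, so Σ(L_z)² = 60 ℏ².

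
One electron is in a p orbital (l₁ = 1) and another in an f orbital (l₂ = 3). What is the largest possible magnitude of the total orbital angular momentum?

|L_tot|_max = 2√5 ℏ ≈ 4.472ℏ

The total orbital quantum number L ranges from |l₁ − l₂| to l₁ + l₂ in integer steps.
L ∈ {2, 3, 4}.
The largest magnitude corresponds to L = 4: |L_tot| = ℏ√(4·5) = 2√5 ℏ.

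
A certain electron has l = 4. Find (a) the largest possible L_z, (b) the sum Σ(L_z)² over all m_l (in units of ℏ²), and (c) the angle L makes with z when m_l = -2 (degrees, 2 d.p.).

L_z,max = 4ℏ; Σ(L_z)² = 60 ℏ²; θ(m_l=-2) ≈ 116.57°

L_z,max = lℏ = 4ℏ.
Σ m_l² = 60, so Σ(L_z)² = 60 ℏ².
For m_l = -2: cos θ = -2/√20, θ ≈ 116.57°.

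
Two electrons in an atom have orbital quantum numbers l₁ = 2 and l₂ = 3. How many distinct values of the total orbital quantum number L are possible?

L runs from |2 − 3| = 1 to 2 + 3 = 5.
Allowed values: L = 1, 2, 3, 4, 5.
That is 5 values.

5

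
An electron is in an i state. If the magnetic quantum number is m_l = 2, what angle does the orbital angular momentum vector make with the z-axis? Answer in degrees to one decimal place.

θ ≈ 72.0°

The letter i corresponds to l = 6.
|L| = ℏ√(l(l+1)) = √42 ℏ.
L_z = m_l ℏ = 2ℏ.
cos θ = L_z/|L| = 2/√42, so θ ≈ 72.0°.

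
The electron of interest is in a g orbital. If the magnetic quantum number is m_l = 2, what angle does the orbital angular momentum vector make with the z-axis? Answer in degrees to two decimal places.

A g state has l = 4.
|L| = √(l(l+1)) ℏ = 2√5 ℏ.
L_z = m_l ℏ = 2ℏ.
cos θ = L_z/|L| = 2/√20, so θ ≈ 63.43°.

θ ≈ 63.43°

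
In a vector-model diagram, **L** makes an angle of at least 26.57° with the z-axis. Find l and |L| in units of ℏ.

l = 4, |L| = 2√5 ℏ ≈ 4.472ℏ

cos θ_min = l/√(l(l+1)) = √(l/(l+1)), so l/(l+1) = cos²(26.57°) = 0.7999.
l = cos²θ/sin²θ ≈ 4.
Then |L| = ℏ√(4·5) = 2√5 ℏ.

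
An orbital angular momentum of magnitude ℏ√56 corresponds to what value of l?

l = 7

Since |L|² = l(l+1)ℏ², l(l+1) = 56.
Solving: l = 7.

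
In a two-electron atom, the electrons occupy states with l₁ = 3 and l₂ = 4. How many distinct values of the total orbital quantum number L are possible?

L runs from |3 − 4| = 1 to 3 + 4 = 7.
So L can be 1, 2, 3, 4, 5, 6, 7.
That is 7 values.

7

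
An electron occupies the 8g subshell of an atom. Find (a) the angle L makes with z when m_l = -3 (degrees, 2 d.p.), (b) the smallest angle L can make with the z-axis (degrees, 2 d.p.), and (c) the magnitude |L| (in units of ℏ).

8g means n = 8, l = 4.
For m_l = -3: cos θ = -3/√20, θ ≈ 132.13°.
cos θ_min = 4/√20, so θ_min ≈ 26.57°.
|L| = ℏ√(4·5) = 2√5 ℏ ≈ 4.472ℏ.

θ(m_l=-3) ≈ 132.13°; θ_min ≈ 26.57°; |L| = 2√5 ℏ ≈ 4.472ℏ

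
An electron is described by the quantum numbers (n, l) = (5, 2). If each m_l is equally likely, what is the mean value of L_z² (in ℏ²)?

m_l runs from −2 to 2, i.e. {-2, -1, 0, 1, 2}.
⟨L_z²⟩ = ℏ²·l(l+1)/3 = 2ℏ².

⟨L_z²⟩ = 2 ℏ²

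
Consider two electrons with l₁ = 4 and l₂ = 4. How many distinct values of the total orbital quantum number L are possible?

9

By the triangle rule, |l₁ − l₂| ≤ L ≤ l₁ + l₂.
L ∈ {0, 1, 2, 3, 4, 5, 6, 7, 8}.
That is 9 values.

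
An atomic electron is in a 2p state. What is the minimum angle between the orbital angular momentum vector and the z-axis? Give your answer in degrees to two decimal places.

The 2p subshell has l = 1.
|L| = √(l(l+1)) ℏ = √2 ℏ.
The smallest angle corresponds to the largest L_z, i.e. m_l = l = 1, giving L_z = 1ℏ.
cos θ_min = 1/√2, so θ_min ≈ 45.00°.

θ_min ≈ 45.00°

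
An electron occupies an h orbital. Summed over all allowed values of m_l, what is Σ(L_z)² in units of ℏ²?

For an h orbital, l = 5.
m_l runs from −5 to 5, i.e. {-5, -4, -3, -2, -1, 0, 1, 2, 3, 4, 5}.
Summing m² from −5 to 5: Σ m_l² = 110.

Σ(L_z)² = 110 ℏ²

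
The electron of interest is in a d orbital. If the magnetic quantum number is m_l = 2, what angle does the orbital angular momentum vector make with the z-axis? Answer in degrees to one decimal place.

θ ≈ 35.3°

The letter d corresponds to l = 2.
|L| = ℏ√(l(l+1)) = √6 ℏ.
L_z = m_l ℏ = 2ℏ.
cos θ = L_z/|L| = 2/√6, so θ ≈ 35.3°.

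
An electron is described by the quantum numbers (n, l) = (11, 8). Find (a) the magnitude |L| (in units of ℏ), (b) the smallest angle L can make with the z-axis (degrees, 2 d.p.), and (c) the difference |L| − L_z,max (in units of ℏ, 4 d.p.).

|L| = ℏ√(8·9) = 6√2 ℏ ≈ 8.485ℏ.
cos θ_min = 8/√72, so θ_min ≈ 19.47°.
|L| − L_z,max = (6√2 − 8)ℏ ≈ 0.4853ℏ.

|L| = 6√2 ℏ ≈ 8.485ℏ; θ_min ≈ 19.47°; |L|−L_z,max ≈ 0.4853ℏ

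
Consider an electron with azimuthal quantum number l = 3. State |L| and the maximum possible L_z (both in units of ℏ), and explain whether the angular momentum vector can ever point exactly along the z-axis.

No: L_z,max = 3ℏ < |L| = 2√3 ℏ ≈ 3.464ℏ

|L| = 2√3 ℏ ≈ 3.4641ℏ, while L_z,max = lℏ = 3ℏ.
Since |L| > L_z,max, the vector can never point exactly along z; the closest it comes is θ_min = arccos(3/√12) ≈ 30.0°.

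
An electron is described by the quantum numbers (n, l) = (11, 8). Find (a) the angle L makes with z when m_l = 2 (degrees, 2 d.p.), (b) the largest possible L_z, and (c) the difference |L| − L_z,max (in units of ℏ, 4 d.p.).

For m_l = 2: cos θ = 2/√72, θ ≈ 76.37°.
L_z,max = lℏ = 8ℏ.
|L| − L_z,max = (6√2 − 8)ℏ ≈ 0.4853ℏ.

θ(m_l=2) ≈ 76.37°; L_z,max = 8ℏ; |L|−L_z,max ≈ 0.4853ℏ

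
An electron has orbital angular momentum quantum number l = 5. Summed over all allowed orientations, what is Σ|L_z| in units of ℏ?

Σ|L_z| = 30 ℏ

m_l runs from −5 to 5, i.e. {-5, -4, -3, -2, -1, 0, 1, 2, 3, 4, 5}.
Σ|m_l| = 2·5(5+1)/2 = 30.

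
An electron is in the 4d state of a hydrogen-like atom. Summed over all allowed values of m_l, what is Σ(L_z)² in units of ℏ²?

Σ(L_z)² = 10 ℏ²

The 4d subshell has l = 2.
The allowed m_l values are -2, -1, 0, 1, 2.
Σ m_l² = 2·(1 + 4) = 10.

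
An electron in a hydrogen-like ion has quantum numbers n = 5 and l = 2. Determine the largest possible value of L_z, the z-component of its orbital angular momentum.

L_z,max = 2ℏ

L_z = m_l ℏ with m_l ∈ {−2, …, 2}; the maximum is m_l = 2.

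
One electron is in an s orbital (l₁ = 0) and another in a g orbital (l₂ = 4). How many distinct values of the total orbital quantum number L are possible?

L runs from |0 − 4| = 4 to 0 + 4 = 4.
L ∈ {4}.
That is 1 value.

1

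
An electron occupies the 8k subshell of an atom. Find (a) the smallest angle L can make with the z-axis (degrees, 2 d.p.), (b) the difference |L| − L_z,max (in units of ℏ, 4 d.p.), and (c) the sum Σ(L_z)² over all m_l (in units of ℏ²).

The 8k subshell has l = 7.
cos θ_min = 7/√56, so θ_min ≈ 20.70°.
|L| − L_z,max = (2√14 − 7)ℏ ≈ 0.4833ℏ.
Σ m_l² = 280, so Σ(L_z)² = 280 ℏ².

θ_min ≈ 20.70°; |L|−L_z,max ≈ 0.4833ℏ; Σ(L_z)² = 280 ℏ²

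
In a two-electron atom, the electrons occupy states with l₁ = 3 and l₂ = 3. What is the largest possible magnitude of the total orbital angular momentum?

By the triangle rule, |l₁ − l₂| ≤ L ≤ l₁ + l₂.
L ∈ {0, 1, 2, 3, 4, 5, 6}.
The largest magnitude corresponds to L = 6: |L_tot| = ℏ√(6·7) = √42 ℏ.

|L_tot|_max = √42 ℏ ≈ 6.481ℏ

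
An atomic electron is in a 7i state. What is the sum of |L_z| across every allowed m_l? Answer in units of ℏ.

Σ|L_z| = 42 ℏ

The 7i subshell has l = 6.
m_l ∈ {-6, -5, -4, -3, -2, -1, 0, 1, 2, 3, 4, 5, 6}.
Σ|m_l| = l(l+1) = 42.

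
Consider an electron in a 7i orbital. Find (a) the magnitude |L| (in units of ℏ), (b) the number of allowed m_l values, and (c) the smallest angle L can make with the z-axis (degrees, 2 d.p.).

|L| = √42 ℏ ≈ 6.481ℏ; 13 values; θ_min ≈ 22.21°

7i means n = 7, l = 6.
|L| = ℏ√(6·7) = √42 ℏ ≈ 6.481ℏ.
There are 2l+1 = 13 values of m_l.
cos θ_min = 6/√42, so θ_min ≈ 22.21°.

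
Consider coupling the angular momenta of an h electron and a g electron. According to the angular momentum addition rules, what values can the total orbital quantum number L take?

L = 1, 2, 3, 4, 5, 6, 7, 8, 9

Angular momentum addition gives L = |l₁ − l₂|, …, l₁ + l₂.
So L can be 1, 2, 3, 4, 5, 6, 7, 8, 9.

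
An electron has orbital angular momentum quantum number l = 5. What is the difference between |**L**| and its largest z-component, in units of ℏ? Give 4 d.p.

|L| − L_z,max ≈ 0.4772ℏ

|L| = √30 ℏ ≈ 5.4772ℏ, while L_z,max = lℏ = 5ℏ.
The difference is (√30 − 5)ℏ ≈ 0.4772ℏ.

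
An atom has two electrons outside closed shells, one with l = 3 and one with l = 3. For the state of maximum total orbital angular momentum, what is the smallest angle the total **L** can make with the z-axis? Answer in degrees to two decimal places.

By the triangle rule, |l₁ − l₂| ≤ L ≤ l₁ + l₂.
So L can be 0, 1, 2, 3, 4, 5, 6.
The maximum is L = 6, with |L_tot| = ℏ√(6·7) = √42 ℏ.
The minimum angle with z is arccos(6/√42) ≈ 22.21°.

θ_min ≈ 22.21°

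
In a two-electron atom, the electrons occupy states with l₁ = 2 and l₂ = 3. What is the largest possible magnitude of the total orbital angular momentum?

|L_tot|_max = √30 ℏ ≈ 5.477ℏ

The total orbital quantum number L ranges from |l₁ − l₂| to l₁ + l₂ in integer steps.
Allowed values: L = 1, 2, 3, 4, 5.
The largest magnitude corresponds to L = 5: |L_tot| = ℏ√(5·6) = √30 ℏ.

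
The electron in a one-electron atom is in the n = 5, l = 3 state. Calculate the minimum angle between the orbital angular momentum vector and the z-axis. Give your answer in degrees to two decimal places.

|L|² = l(l+1)ℏ² = 12ℏ², so |L| = 2√3 ℏ.
The smallest angle corresponds to the largest L_z, i.e. m_l = l = 3, giving L_z = 3ℏ.
cos θ_min = 3/√12, so θ_min ≈ 30.00°.

θ_min ≈ 30.00°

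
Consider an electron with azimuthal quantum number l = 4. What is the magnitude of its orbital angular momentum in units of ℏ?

|L| = ℏ√(l(l+1)) = ℏ√(4·5) = 2√5 ℏ

|L| = 2√5 ℏ ≈ 4.472ℏ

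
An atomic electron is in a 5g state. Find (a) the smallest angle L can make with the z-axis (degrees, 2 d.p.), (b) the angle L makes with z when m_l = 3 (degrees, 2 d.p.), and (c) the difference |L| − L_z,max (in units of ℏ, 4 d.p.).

5g means n = 5, l = 4.
cos θ_min = 4/√20, so θ_min ≈ 26.57°.
For m_l = 3: cos θ = 3/√20, θ ≈ 47.87°.
|L| − L_z,max = (2√5 − 4)ℏ ≈ 0.4721ℏ.

θ_min ≈ 26.57°; θ(m_l=3) ≈ 47.87°; |L|−L_z,max ≈ 0.4721ℏ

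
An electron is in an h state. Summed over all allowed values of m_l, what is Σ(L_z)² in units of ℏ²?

An h state has l = 5.
m_l runs from −5 to 5, i.e. {-5, -4, -3, -2, -1, 0, 1, 2, 3, 4, 5}.
Σ m_l² = l(l+1)(2l+1)/3 = 5·6·11/3 = 110.

Σ(L_z)² = 110 ℏ²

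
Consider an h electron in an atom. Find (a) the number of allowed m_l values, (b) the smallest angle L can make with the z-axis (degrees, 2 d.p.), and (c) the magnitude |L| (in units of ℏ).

For an h orbital, l = 5.
There are 2l+1 = 11 values of m_l.
cos θ_min = 5/√30, so θ_min ≈ 24.09°.
|L| = ℏ√(5·6) = √30 ℏ ≈ 5.477ℏ.

11 values; θ_min ≈ 24.09°; |L| = √30 ℏ ≈ 5.477ℏ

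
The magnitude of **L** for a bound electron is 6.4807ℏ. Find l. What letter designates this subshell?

l = 6 (i orbital)

|L| = ℏ√(l(l+1)), so l(l+1) = 42.
The positive root is l = 6.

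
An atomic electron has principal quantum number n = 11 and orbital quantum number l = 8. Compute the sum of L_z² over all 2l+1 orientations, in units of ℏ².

Σ(L_z)² = 408 ℏ²

m_l runs from −8 to 8, i.e. {-8, -7, -6, -5, -4, -3, -2, -1, 0, 1, 2, 3, 4, 5, 6, 7, 8}.
Σ m_l² = l(l+1)(2l+1)/3 = 8·9·17/3 = 408.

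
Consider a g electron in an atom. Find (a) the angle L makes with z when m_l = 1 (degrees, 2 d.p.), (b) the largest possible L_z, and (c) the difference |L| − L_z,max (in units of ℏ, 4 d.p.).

The letter g corresponds to l = 4.
For m_l = 1: cos θ = 1/√20, θ ≈ 77.08°.
L_z,max = lℏ = 4ℏ.
|L| − L_z,max = (2√5 − 4)ℏ ≈ 0.4721ℏ.

θ(m_l=1) ≈ 77.08°; L_z,max = 4ℏ; |L|−L_z,max ≈ 0.4721ℏ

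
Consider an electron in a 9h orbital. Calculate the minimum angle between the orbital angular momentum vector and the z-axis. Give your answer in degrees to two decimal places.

The 9h subshell has l = 5.
|L|² = l(l+1)ℏ² = 30ℏ², so |L| = √30 ℏ.
The smallest angle corresponds to the largest L_z, i.e. m_l = l = 5, giving L_z = 5ℏ.
cos θ_min = 5/√30, so θ_min ≈ 24.09°.

θ_min ≈ 24.09°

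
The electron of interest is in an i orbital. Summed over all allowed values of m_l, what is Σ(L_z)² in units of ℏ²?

An i state has l = 6.
m_l runs from −6 to 6, i.e. {-6, -5, -4, -3, -2, -1, 0, 1, 2, 3, 4, 5, 6}.
Summing m² from −6 to 6: Σ m_l² = 182.

Σ(L_z)² = 182 ℏ²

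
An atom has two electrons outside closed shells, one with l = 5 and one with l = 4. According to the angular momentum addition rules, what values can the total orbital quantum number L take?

Angular momentum addition gives L = |l₁ − l₂|, …, l₁ + l₂.
Allowed values: L = 1, 2, 3, 4, 5, 6, 7, 8, 9.

L = 1, 2, 3, 4, 5, 6, 7, 8, 9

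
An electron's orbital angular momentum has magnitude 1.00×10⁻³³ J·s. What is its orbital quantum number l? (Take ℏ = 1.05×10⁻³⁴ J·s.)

l = 9

|L|/ℏ = (1.00×10⁻³³)/(1.05×10⁻³⁴) ≈ 9.524.
l(l+1) ≈ 9.524² ≈ 90.70, so l = 9.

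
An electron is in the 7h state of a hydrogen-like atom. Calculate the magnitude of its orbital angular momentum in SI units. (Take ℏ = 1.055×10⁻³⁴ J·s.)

For 7h, l = 5.
|L| = ℏ√(l(l+1)) = ℏ√(5·6) = √30 ℏ
Numerically, |L| = 5.477 × (1.055×10⁻³⁴ J·s) = 5.778×10⁻³⁴ J·s.

|L| = 5.778×10⁻³⁴ J·s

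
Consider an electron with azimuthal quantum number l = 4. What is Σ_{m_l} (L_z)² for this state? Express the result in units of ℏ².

Σ(L_z)² = 60 ℏ²

The allowed m_l values are -4, -3, -2, -1, 0, 1, 2, 3, 4.
Summing m² from −4 to 4: Σ m_l² = 60.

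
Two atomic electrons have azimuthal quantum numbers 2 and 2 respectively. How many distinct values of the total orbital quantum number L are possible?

5

L runs from |2 − 2| = 0 to 2 + 2 = 4.
Allowed values: L = 0, 1, 2, 3, 4.
That is 5 values.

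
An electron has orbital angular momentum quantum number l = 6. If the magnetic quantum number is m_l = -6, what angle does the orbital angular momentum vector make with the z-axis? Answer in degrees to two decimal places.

|L| = √(l(l+1)) ℏ = √42 ℏ.
L_z = m_l ℏ = −6ℏ.
cos θ = L_z/|L| = -6/√42, so θ ≈ 157.79°.

θ ≈ 157.79°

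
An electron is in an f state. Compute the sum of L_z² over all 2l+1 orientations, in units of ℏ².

Σ(L_z)² = 28 ℏ²

An f state has l = 3.
m_l runs from −3 to 3, i.e. {-3, -2, -1, 0, 1, 2, 3}.
Σ m_l² = l(l+1)(2l+1)/3 = 3·4·7/3 = 28.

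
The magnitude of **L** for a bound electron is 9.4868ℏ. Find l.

l = 9

Since |L|² = l(l+1)ℏ², l(l+1) = 90.
Solving: l = 9.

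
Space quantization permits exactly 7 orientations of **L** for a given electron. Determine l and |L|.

l = 3, |L| = 2√3 ℏ ≈ 3.464ℏ

2l + 1 = 7 ⇒ l = 3.
Then |L| = √(l(l+1)) ℏ = 2√3 ℏ.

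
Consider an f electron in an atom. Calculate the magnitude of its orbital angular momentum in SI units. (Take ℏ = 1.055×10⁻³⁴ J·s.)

An f state has l = 3.
|L| = ℏ√(l(l+1)) = ℏ√(3·4) = 2√3 ℏ
Numerically, |L| = 3.464 × (1.055×10⁻³⁴ J·s) = 3.655×10⁻³⁴ J·s.

|L| = 3.655×10⁻³⁴ J·s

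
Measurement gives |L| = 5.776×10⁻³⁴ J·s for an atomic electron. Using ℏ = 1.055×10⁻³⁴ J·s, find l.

l = 5

Dividing by ℏ: |L|/ℏ ≈ 5.475.
(|L|/ℏ)² = l(l+1) ≈ 29.97 ⇒ l = 5.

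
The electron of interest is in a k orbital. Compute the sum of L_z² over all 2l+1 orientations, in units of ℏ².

Σ(L_z)² = 280 ℏ²

For a k orbital, l = 7.
m_l ∈ {-7, -6, -5, -4, -3, -2, -1, 0, 1, 2, 3, 4, 5, 6, 7}.
Summing m² from −7 to 7: Σ m_l² = 280.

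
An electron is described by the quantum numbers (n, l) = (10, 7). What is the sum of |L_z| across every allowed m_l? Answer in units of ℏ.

Σ|L_z| = 56 ℏ

The allowed m_l values are -7, -6, -5, -4, -3, -2, -1, 0, 1, 2, 3, 4, 5, 6, 7.
Σ|m_l| = 2·7(7+1)/2 = 56.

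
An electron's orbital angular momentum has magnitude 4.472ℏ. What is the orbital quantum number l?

Since |L|² = l(l+1)ℏ², l(l+1) = 20.
Solving: l = 4.

l = 4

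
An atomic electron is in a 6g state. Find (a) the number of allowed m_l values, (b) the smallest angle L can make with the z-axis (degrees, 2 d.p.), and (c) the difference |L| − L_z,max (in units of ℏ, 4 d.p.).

9 values; θ_min ≈ 26.57°; |L|−L_z,max ≈ 0.4721ℏ

6g means n = 6, l = 4.
There are 2l+1 = 9 values of m_l.
cos θ_min = 4/√20, so θ_min ≈ 26.57°.
|L| − L_z,max = (2√5 − 4)ℏ ≈ 0.4721ℏ.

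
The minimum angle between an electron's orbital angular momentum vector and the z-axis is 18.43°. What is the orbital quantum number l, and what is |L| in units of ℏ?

At minimum angle, m_l = l, so cos θ = l/√(l(l+1)); cos²θ = l/(l+1) = 0.9001.
Solving: l = 9.
Then |L| = ℏ√(9·10) = 3√10 ℏ.

l = 9, |L| = 3√10 ℏ ≈ 9.487ℏ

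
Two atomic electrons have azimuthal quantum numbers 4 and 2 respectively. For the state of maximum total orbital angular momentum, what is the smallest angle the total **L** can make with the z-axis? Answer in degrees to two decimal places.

Angular momentum addition gives L = |l₁ − l₂|, …, l₁ + l₂.
L ∈ {2, 3, 4, 5, 6}.
The maximum is L = 6, with |L_tot| = ℏ√(6·7) = √42 ℏ.
The minimum angle with z is arccos(6/√42) ≈ 22.21°.

θ_min ≈ 22.21°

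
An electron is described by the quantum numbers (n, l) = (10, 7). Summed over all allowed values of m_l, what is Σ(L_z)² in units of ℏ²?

m_l ∈ {-7, -6, -5, -4, -3, -2, -1, 0, 1, 2, 3, 4, 5, 6, 7}.
Σ m_l² = l(l+1)(2l+1)/3 = 7·8·15/3 = 280.

Σ(L_z)² = 280 ℏ²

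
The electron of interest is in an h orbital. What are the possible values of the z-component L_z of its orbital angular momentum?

For an h orbital, l = 5.
L_z = m_l ℏ with m_l ranging from −l to +l in integer steps.
For l = 5: m_l ∈ {-5, -4, -3, -2, -1, 0, 1, 2, 3, 4, 5}.

L_z ∈ {−5ℏ, −4ℏ, −3ℏ, −2ℏ, −ℏ, 0, ℏ, 2ℏ, 3ℏ, 4ℏ, 5ℏ}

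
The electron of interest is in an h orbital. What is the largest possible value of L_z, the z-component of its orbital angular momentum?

H corresponds to l = 5.
L_z = m_l ℏ with m_l ∈ {−5, …, 5}; the maximum is m_l = 5.

L_z,max = 5ℏ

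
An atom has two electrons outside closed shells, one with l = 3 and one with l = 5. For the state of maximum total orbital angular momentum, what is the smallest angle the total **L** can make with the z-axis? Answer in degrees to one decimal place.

Angular momentum addition gives L = |l₁ − l₂|, …, l₁ + l₂.
So L can be 2, 3, 4, 5, 6, 7, 8.
The maximum is L = 8, with |L_tot| = ℏ√(8·9) = 6√2 ℏ.
The minimum angle with z is arccos(8/√72) ≈ 19.5°.

θ_min ≈ 19.5°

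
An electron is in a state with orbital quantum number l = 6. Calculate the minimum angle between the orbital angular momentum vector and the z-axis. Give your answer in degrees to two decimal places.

θ_min ≈ 22.21°

|L| = √(l(l+1)) ℏ = √42 ℏ.
The smallest angle corresponds to the largest L_z, i.e. m_l = l = 6, giving L_z = 6ℏ.
cos θ_min = 6/√42, so θ_min ≈ 22.21°.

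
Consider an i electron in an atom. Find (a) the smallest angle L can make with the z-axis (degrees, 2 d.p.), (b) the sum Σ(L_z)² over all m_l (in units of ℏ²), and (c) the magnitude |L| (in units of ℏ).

θ_min ≈ 22.21°; Σ(L_z)² = 182 ℏ²; |L| = √42 ℏ ≈ 6.481ℏ

I corresponds to l = 6.
cos θ_min = 6/√42, so θ_min ≈ 22.21°.
Σ m_l² = 182, so Σ(L_z)² = 182 ℏ².
|L| = ℏ√(6·7) = √42 ℏ ≈ 6.481ℏ.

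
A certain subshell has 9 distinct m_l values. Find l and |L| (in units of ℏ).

l = 4, |L| = 2√5 ℏ ≈ 4.472ℏ

2l + 1 = 9 ⇒ l = 4.
|L| = ℏ√(l(l+1)) = ℏ√(4·5) = 2√5 ℏ.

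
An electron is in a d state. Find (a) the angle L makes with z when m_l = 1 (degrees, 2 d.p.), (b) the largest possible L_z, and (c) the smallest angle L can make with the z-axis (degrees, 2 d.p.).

For a d orbital, l = 2.
For m_l = 1: cos θ = 1/√6, θ ≈ 65.91°.
L_z,max = lℏ = 2ℏ.
cos θ_min = 2/√6, so θ_min ≈ 35.26°.

θ(m_l=1) ≈ 65.91°; L_z,max = 2ℏ; θ_min ≈ 35.26°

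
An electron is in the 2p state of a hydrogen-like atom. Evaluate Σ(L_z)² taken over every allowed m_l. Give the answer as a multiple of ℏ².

For 2p, l = 1.
The allowed m_l values are -1, 0, 1.
Σ m_l² = 2·(1) = 2.

Σ(L_z)² = 2 ℏ²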